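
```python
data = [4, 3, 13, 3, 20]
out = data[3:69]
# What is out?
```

data has length 5. The slice data[3:69] selects indices [3, 4] (3->3, 4->20), giving [3, 20].

[3, 20]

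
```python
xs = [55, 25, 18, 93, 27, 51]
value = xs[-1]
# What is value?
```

xs has length 6. Negative index -1 maps to positive index 6 + (-1) = 5. xs[5] = 51.

51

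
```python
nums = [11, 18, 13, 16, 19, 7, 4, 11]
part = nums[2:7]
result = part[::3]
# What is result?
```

nums has length 8. The slice nums[2:7] selects indices [2, 3, 4, 5, 6] (2->13, 3->16, 4->19, 5->7, 6->4), giving [13, 16, 19, 7, 4]. So part = [13, 16, 19, 7, 4]. part has length 5. The slice part[::3] selects indices [0, 3] (0->13, 3->7), giving [13, 7].

[13, 7]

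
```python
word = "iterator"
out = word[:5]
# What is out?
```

word has length 8. The slice word[:5] selects indices [0, 1, 2, 3, 4] (0->'i', 1->'t', 2->'e', 3->'r', 4->'a'), giving 'itera'.

'itera'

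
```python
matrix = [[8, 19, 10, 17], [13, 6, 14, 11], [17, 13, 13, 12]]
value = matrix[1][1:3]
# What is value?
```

matrix[1] = [13, 6, 14, 11]. matrix[1] has length 4. The slice matrix[1][1:3] selects indices [1, 2] (1->6, 2->14), giving [6, 14].

[6, 14]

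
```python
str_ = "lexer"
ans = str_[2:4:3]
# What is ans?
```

str_ has length 5. The slice str_[2:4:3] selects indices [2] (2->'x'), giving 'x'.

'x'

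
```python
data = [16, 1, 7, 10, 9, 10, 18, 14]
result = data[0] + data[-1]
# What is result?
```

data has length 8. data[0] = 16.
data has length 8. Negative index -1 maps to positive index 8 + (-1) = 7. data[7] = 14.
Sum: 16 + 14 = 30.

30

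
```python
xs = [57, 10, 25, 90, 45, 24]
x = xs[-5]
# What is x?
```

xs has length 6. Negative index -5 maps to positive index 6 + (-5) = 1. xs[1] = 10.

10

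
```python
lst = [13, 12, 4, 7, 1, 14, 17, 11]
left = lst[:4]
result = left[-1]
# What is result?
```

lst has length 8. The slice lst[:4] selects indices [0, 1, 2, 3] (0->13, 1->12, 2->4, 3->7), giving [13, 12, 4, 7]. So left = [13, 12, 4, 7]. Then left[-1] = 7.

7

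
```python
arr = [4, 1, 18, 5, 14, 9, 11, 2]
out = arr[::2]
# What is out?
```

arr has length 8. The slice arr[::2] selects indices [0, 2, 4, 6] (0->4, 2->18, 4->14, 6->11), giving [4, 18, 14, 11].

[4, 18, 14, 11]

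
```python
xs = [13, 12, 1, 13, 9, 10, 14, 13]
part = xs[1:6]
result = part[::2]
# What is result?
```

xs has length 8. The slice xs[1:6] selects indices [1, 2, 3, 4, 5] (1->12, 2->1, 3->13, 4->9, 5->10), giving [12, 1, 13, 9, 10]. So part = [12, 1, 13, 9, 10]. part has length 5. The slice part[::2] selects indices [0, 2, 4] (0->12, 2->13, 4->10), giving [12, 13, 10].

[12, 13, 10]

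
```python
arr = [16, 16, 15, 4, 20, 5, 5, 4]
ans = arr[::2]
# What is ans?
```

arr has length 8. The slice arr[::2] selects indices [0, 2, 4, 6] (0->16, 2->15, 4->20, 6->5), giving [16, 15, 20, 5].

[16, 15, 20, 5]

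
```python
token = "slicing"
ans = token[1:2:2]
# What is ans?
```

token has length 7. The slice token[1:2:2] selects indices [1] (1->'l'), giving 'l'.

'l'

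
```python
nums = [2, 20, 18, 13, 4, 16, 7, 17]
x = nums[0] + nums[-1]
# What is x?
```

nums has length 8. nums[0] = 2.
nums has length 8. Negative index -1 maps to positive index 8 + (-1) = 7. nums[7] = 17.
Sum: 2 + 17 = 19.

19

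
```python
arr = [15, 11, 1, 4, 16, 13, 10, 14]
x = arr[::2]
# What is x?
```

arr has length 8. The slice arr[::2] selects indices [0, 2, 4, 6] (0->15, 2->1, 4->16, 6->10), giving [15, 1, 16, 10].

[15, 1, 16, 10]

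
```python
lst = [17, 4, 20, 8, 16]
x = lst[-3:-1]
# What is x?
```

lst has length 5. The slice lst[-3:-1] selects indices [2, 3] (2->20, 3->8), giving [20, 8].

[20, 8]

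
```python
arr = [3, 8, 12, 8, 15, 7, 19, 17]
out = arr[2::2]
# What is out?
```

arr has length 8. The slice arr[2::2] selects indices [2, 4, 6] (2->12, 4->15, 6->19), giving [12, 15, 19].

[12, 15, 19]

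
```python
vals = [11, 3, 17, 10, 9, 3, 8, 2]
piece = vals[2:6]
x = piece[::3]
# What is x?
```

vals has length 8. The slice vals[2:6] selects indices [2, 3, 4, 5] (2->17, 3->10, 4->9, 5->3), giving [17, 10, 9, 3]. So piece = [17, 10, 9, 3]. piece has length 4. The slice piece[::3] selects indices [0, 3] (0->17, 3->3), giving [17, 3].

[17, 3]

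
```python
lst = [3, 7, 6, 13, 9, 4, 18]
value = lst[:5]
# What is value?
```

lst has length 7. The slice lst[:5] selects indices [0, 1, 2, 3, 4] (0->3, 1->7, 2->6, 3->13, 4->9), giving [3, 7, 6, 13, 9].

[3, 7, 6, 13, 9]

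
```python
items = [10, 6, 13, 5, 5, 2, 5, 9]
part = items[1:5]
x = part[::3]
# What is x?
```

items has length 8. The slice items[1:5] selects indices [1, 2, 3, 4] (1->6, 2->13, 3->5, 4->5), giving [6, 13, 5, 5]. So part = [6, 13, 5, 5]. part has length 4. The slice part[::3] selects indices [0, 3] (0->6, 3->5), giving [6, 5].

[6, 5]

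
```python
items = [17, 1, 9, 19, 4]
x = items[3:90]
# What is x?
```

items has length 5. The slice items[3:90] selects indices [3, 4] (3->19, 4->4), giving [19, 4].

[19, 4]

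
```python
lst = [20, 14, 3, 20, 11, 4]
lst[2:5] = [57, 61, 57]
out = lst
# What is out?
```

lst starts as [20, 14, 3, 20, 11, 4] (length 6). The slice lst[2:5] covers indices [2, 3, 4] with values [3, 20, 11]. Replacing that slice with [57, 61, 57] (same length) produces [20, 14, 57, 61, 57, 4].

[20, 14, 57, 61, 57, 4]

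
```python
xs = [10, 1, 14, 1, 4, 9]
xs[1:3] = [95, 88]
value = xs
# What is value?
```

xs starts as [10, 1, 14, 1, 4, 9] (length 6). The slice xs[1:3] covers indices [1, 2] with values [1, 14]. Replacing that slice with [95, 88] (same length) produces [10, 95, 88, 1, 4, 9].

[10, 95, 88, 1, 4, 9]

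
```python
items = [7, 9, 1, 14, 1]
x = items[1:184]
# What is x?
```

items has length 5. The slice items[1:184] selects indices [1, 2, 3, 4] (1->9, 2->1, 3->14, 4->1), giving [9, 1, 14, 1].

[9, 1, 14, 1]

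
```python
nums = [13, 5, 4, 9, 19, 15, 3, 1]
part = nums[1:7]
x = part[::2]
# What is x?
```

nums has length 8. The slice nums[1:7] selects indices [1, 2, 3, 4, 5, 6] (1->5, 2->4, 3->9, 4->19, 5->15, 6->3), giving [5, 4, 9, 19, 15, 3]. So part = [5, 4, 9, 19, 15, 3]. part has length 6. The slice part[::2] selects indices [0, 2, 4] (0->5, 2->9, 4->15), giving [5, 9, 15].

[5, 9, 15]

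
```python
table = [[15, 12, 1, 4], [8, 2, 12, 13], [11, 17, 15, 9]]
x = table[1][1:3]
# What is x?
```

table[1] = [8, 2, 12, 13]. table[1] has length 4. The slice table[1][1:3] selects indices [1, 2] (1->2, 2->12), giving [2, 12].

[2, 12]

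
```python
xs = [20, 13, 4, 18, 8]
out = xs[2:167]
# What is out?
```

xs has length 5. The slice xs[2:167] selects indices [2, 3, 4] (2->4, 3->18, 4->8), giving [4, 18, 8].

[4, 18, 8]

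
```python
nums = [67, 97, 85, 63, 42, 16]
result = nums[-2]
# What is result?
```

nums has length 6. Negative index -2 maps to positive index 6 + (-2) = 4. nums[4] = 42.

42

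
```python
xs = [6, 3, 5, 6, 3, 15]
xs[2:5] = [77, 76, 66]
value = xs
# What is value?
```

xs starts as [6, 3, 5, 6, 3, 15] (length 6). The slice xs[2:5] covers indices [2, 3, 4] with values [5, 6, 3]. Replacing that slice with [77, 76, 66] (same length) produces [6, 3, 77, 76, 66, 15].

[6, 3, 77, 76, 66, 15]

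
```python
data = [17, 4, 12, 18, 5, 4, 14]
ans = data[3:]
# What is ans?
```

data has length 7. The slice data[3:] selects indices [3, 4, 5, 6] (3->18, 4->5, 5->4, 6->14), giving [18, 5, 4, 14].

[18, 5, 4, 14]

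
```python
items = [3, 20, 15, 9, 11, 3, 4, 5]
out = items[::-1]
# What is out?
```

items has length 8. The slice items[::-1] selects indices [7, 6, 5, 4, 3, 2, 1, 0] (7->5, 6->4, 5->3, 4->11, 3->9, 2->15, 1->20, 0->3), giving [5, 4, 3, 11, 9, 15, 20, 3].

[5, 4, 3, 11, 9, 15, 20, 3]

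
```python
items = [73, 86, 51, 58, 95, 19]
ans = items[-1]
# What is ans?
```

items has length 6. Negative index -1 maps to positive index 6 + (-1) = 5. items[5] = 19.

19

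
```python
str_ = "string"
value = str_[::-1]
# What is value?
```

str_ has length 6. The slice str_[::-1] selects indices [5, 4, 3, 2, 1, 0] (5->'g', 4->'n', 3->'i', 2->'r', 1->'t', 0->'s'), giving 'gnirts'.

'gnirts'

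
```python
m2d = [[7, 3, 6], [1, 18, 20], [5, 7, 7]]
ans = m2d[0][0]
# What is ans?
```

m2d[0] = [7, 3, 6]. Taking column 0 of that row yields 7.

7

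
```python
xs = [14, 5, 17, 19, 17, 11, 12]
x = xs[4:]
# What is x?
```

xs has length 7. The slice xs[4:] selects indices [4, 5, 6] (4->17, 5->11, 6->12), giving [17, 11, 12].

[17, 11, 12]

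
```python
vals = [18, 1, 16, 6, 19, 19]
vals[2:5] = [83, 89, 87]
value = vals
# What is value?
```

vals starts as [18, 1, 16, 6, 19, 19] (length 6). The slice vals[2:5] covers indices [2, 3, 4] with values [16, 6, 19]. Replacing that slice with [83, 89, 87] (same length) produces [18, 1, 83, 89, 87, 19].

[18, 1, 83, 89, 87, 19]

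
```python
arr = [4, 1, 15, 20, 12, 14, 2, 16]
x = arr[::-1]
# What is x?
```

arr has length 8. The slice arr[::-1] selects indices [7, 6, 5, 4, 3, 2, 1, 0] (7->16, 6->2, 5->14, 4->12, 3->20, 2->15, 1->1, 0->4), giving [16, 2, 14, 12, 20, 15, 1, 4].

[16, 2, 14, 12, 20, 15, 1, 4]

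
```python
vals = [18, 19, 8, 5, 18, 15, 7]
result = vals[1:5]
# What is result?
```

vals has length 7. The slice vals[1:5] selects indices [1, 2, 3, 4] (1->19, 2->8, 3->5, 4->18), giving [19, 8, 5, 18].

[19, 8, 5, 18]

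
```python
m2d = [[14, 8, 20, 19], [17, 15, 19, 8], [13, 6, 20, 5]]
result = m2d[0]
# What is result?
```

m2d has 3 rows. Row 0 is [14, 8, 20, 19].

[14, 8, 20, 19]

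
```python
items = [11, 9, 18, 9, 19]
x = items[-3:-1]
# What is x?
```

items has length 5. The slice items[-3:-1] selects indices [2, 3] (2->18, 3->9), giving [18, 9].

[18, 9]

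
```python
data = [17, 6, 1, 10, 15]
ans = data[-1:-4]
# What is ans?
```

data has length 5. The slice data[-1:-4] resolves to an empty index range, so the result is [].

[]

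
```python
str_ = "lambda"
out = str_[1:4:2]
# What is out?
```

str_ has length 6. The slice str_[1:4:2] selects indices [1, 3] (1->'a', 3->'b'), giving 'ab'.

'ab'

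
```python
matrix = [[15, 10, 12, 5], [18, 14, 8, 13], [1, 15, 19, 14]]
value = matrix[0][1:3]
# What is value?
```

matrix[0] = [15, 10, 12, 5]. matrix[0] has length 4. The slice matrix[0][1:3] selects indices [1, 2] (1->10, 2->12), giving [10, 12].

[10, 12]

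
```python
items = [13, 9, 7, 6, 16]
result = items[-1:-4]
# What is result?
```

items has length 5. The slice items[-1:-4] resolves to an empty index range, so the result is [].

[]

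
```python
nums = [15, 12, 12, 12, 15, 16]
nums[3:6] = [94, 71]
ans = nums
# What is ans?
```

nums starts as [15, 12, 12, 12, 15, 16] (length 6). The slice nums[3:6] covers indices [3, 4, 5] with values [12, 15, 16]. Replacing that slice with [94, 71] (different length) produces [15, 12, 12, 94, 71].

[15, 12, 12, 94, 71]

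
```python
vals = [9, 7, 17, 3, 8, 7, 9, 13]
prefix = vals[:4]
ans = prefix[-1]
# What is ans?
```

vals has length 8. The slice vals[:4] selects indices [0, 1, 2, 3] (0->9, 1->7, 2->17, 3->3), giving [9, 7, 17, 3]. So prefix = [9, 7, 17, 3]. Then prefix[-1] = 3.

3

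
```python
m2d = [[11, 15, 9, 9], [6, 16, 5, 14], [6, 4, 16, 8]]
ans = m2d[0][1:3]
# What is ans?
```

m2d[0] = [11, 15, 9, 9]. m2d[0] has length 4. The slice m2d[0][1:3] selects indices [1, 2] (1->15, 2->9), giving [15, 9].

[15, 9]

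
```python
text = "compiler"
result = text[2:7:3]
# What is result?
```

text has length 8. The slice text[2:7:3] selects indices [2, 5] (2->'m', 5->'l'), giving 'ml'.

'ml'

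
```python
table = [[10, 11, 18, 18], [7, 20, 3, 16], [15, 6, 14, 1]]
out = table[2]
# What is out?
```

table has 3 rows. Row 2 is [15, 6, 14, 1].

[15, 6, 14, 1]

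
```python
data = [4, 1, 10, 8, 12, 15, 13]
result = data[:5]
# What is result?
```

data has length 7. The slice data[:5] selects indices [0, 1, 2, 3, 4] (0->4, 1->1, 2->10, 3->8, 4->12), giving [4, 1, 10, 8, 12].

[4, 1, 10, 8, 12]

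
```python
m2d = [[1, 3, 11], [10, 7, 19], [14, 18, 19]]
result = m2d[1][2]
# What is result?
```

m2d[1] = [10, 7, 19]. Taking column 2 of that row yields 19.

19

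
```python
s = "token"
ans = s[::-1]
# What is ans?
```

s has length 5. The slice s[::-1] selects indices [4, 3, 2, 1, 0] (4->'n', 3->'e', 2->'k', 1->'o', 0->'t'), giving 'nekot'.

'nekot'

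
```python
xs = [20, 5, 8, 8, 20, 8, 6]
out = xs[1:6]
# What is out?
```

xs has length 7. The slice xs[1:6] selects indices [1, 2, 3, 4, 5] (1->5, 2->8, 3->8, 4->20, 5->8), giving [5, 8, 8, 20, 8].

[5, 8, 8, 20, 8]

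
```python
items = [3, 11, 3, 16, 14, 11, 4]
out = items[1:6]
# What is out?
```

items has length 7. The slice items[1:6] selects indices [1, 2, 3, 4, 5] (1->11, 2->3, 3->16, 4->14, 5->11), giving [11, 3, 16, 14, 11].

[11, 3, 16, 14, 11]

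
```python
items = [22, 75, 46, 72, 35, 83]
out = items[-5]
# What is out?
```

items has length 6. Negative index -5 maps to positive index 6 + (-5) = 1. items[1] = 75.

75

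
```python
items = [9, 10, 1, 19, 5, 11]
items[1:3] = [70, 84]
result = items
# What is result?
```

items starts as [9, 10, 1, 19, 5, 11] (length 6). The slice items[1:3] covers indices [1, 2] with values [10, 1]. Replacing that slice with [70, 84] (same length) produces [9, 70, 84, 19, 5, 11].

[9, 70, 84, 19, 5, 11]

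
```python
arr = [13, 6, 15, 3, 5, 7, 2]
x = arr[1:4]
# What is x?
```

arr has length 7. The slice arr[1:4] selects indices [1, 2, 3] (1->6, 2->15, 3->3), giving [6, 15, 3].

[6, 15, 3]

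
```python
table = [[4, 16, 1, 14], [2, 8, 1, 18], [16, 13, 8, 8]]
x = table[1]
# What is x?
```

table has 3 rows. Row 1 is [2, 8, 1, 18].

[2, 8, 1, 18]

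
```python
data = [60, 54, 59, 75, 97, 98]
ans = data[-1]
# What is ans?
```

data has length 6. Negative index -1 maps to positive index 6 + (-1) = 5. data[5] = 98.

98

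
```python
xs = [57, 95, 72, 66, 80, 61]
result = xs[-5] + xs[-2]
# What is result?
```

xs has length 6. Negative index -5 maps to positive index 6 + (-5) = 1. xs[1] = 95.
xs has length 6. Negative index -2 maps to positive index 6 + (-2) = 4. xs[4] = 80.
Sum: 95 + 80 = 175.

175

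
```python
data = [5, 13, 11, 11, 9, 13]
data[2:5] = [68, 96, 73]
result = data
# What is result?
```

data starts as [5, 13, 11, 11, 9, 13] (length 6). The slice data[2:5] covers indices [2, 3, 4] with values [11, 11, 9]. Replacing that slice with [68, 96, 73] (same length) produces [5, 13, 68, 96, 73, 13].

[5, 13, 68, 96, 73, 13]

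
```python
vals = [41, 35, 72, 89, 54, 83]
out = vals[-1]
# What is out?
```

vals has length 6. Negative index -1 maps to positive index 6 + (-1) = 5. vals[5] = 83.

83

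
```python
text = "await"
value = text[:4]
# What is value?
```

text has length 5. The slice text[:4] selects indices [0, 1, 2, 3] (0->'a', 1->'w', 2->'a', 3->'i'), giving 'awai'.

'awai'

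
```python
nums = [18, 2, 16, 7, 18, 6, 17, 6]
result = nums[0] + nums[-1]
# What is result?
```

nums has length 8. nums[0] = 18.
nums has length 8. Negative index -1 maps to positive index 8 + (-1) = 7. nums[7] = 6.
Sum: 18 + 6 = 24.

24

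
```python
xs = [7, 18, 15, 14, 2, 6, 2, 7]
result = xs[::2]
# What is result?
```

xs has length 8. The slice xs[::2] selects indices [0, 2, 4, 6] (0->7, 2->15, 4->2, 6->2), giving [7, 15, 2, 2].

[7, 15, 2, 2]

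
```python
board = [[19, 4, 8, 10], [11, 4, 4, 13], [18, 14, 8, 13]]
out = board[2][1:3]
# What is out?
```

board[2] = [18, 14, 8, 13]. board[2] has length 4. The slice board[2][1:3] selects indices [1, 2] (1->14, 2->8), giving [14, 8].

[14, 8]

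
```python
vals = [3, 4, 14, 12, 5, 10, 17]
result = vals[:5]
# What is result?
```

vals has length 7. The slice vals[:5] selects indices [0, 1, 2, 3, 4] (0->3, 1->4, 2->14, 3->12, 4->5), giving [3, 4, 14, 12, 5].

[3, 4, 14, 12, 5]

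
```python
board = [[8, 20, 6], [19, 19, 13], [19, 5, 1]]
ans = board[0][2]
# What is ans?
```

board[0] = [8, 20, 6]. Taking column 2 of that row yields 6.

6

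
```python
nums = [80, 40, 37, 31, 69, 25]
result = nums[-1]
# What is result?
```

nums has length 6. Negative index -1 maps to positive index 6 + (-1) = 5. nums[5] = 25.

25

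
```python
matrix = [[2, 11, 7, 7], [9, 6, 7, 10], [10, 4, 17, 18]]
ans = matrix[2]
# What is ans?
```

matrix has 3 rows. Row 2 is [10, 4, 17, 18].

[10, 4, 17, 18]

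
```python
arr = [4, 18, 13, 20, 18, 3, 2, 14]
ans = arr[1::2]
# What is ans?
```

arr has length 8. The slice arr[1::2] selects indices [1, 3, 5, 7] (1->18, 3->20, 5->3, 7->14), giving [18, 20, 3, 14].

[18, 20, 3, 14]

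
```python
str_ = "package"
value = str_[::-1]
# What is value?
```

str_ has length 7. The slice str_[::-1] selects indices [6, 5, 4, 3, 2, 1, 0] (6->'e', 5->'g', 4->'a', 3->'k', 2->'c', 1->'a', 0->'p'), giving 'egakcap'.

'egakcap'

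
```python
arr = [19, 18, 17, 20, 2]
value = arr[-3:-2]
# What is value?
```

arr has length 5. The slice arr[-3:-2] selects indices [2] (2->17), giving [17].

[17]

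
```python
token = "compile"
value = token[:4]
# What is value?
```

token has length 7. The slice token[:4] selects indices [0, 1, 2, 3] (0->'c', 1->'o', 2->'m', 3->'p'), giving 'comp'.

'comp'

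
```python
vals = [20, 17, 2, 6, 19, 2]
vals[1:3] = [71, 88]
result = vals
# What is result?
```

vals starts as [20, 17, 2, 6, 19, 2] (length 6). The slice vals[1:3] covers indices [1, 2] with values [17, 2]. Replacing that slice with [71, 88] (same length) produces [20, 71, 88, 6, 19, 2].

[20, 71, 88, 6, 19, 2]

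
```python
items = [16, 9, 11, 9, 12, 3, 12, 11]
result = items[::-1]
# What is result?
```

items has length 8. The slice items[::-1] selects indices [7, 6, 5, 4, 3, 2, 1, 0] (7->11, 6->12, 5->3, 4->12, 3->9, 2->11, 1->9, 0->16), giving [11, 12, 3, 12, 9, 11, 9, 16].

[11, 12, 3, 12, 9, 11, 9, 16]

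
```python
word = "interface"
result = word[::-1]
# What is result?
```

word has length 9. The slice word[::-1] selects indices [8, 7, 6, 5, 4, 3, 2, 1, 0] (8->'e', 7->'c', 6->'a', 5->'f', 4->'r', 3->'e', 2->'t', 1->'n', 0->'i'), giving 'ecafretni'.

'ecafretni'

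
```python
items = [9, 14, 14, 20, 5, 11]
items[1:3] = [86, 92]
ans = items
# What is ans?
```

items starts as [9, 14, 14, 20, 5, 11] (length 6). The slice items[1:3] covers indices [1, 2] with values [14, 14]. Replacing that slice with [86, 92] (same length) produces [9, 86, 92, 20, 5, 11].

[9, 86, 92, 20, 5, 11]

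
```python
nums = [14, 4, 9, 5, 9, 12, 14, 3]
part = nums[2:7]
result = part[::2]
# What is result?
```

nums has length 8. The slice nums[2:7] selects indices [2, 3, 4, 5, 6] (2->9, 3->5, 4->9, 5->12, 6->14), giving [9, 5, 9, 12, 14]. So part = [9, 5, 9, 12, 14]. part has length 5. The slice part[::2] selects indices [0, 2, 4] (0->9, 2->9, 4->14), giving [9, 9, 14].

[9, 9, 14]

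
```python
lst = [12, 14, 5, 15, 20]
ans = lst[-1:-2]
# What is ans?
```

lst has length 5. The slice lst[-1:-2] resolves to an empty index range, so the result is [].

[]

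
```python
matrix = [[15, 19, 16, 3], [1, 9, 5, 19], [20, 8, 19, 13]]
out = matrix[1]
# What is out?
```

matrix has 3 rows. Row 1 is [1, 9, 5, 19].

[1, 9, 5, 19]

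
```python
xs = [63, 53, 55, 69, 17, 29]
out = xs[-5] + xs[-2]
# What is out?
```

xs has length 6. Negative index -5 maps to positive index 6 + (-5) = 1. xs[1] = 53.
xs has length 6. Negative index -2 maps to positive index 6 + (-2) = 4. xs[4] = 17.
Sum: 53 + 17 = 70.

70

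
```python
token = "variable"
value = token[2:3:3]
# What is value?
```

token has length 8. The slice token[2:3:3] selects indices [2] (2->'r'), giving 'r'.

'r'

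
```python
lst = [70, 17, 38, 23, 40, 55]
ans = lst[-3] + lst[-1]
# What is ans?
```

lst has length 6. Negative index -3 maps to positive index 6 + (-3) = 3. lst[3] = 23.
lst has length 6. Negative index -1 maps to positive index 6 + (-1) = 5. lst[5] = 55.
Sum: 23 + 55 = 78.

78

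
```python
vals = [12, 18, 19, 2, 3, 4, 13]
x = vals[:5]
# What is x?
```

vals has length 7. The slice vals[:5] selects indices [0, 1, 2, 3, 4] (0->12, 1->18, 2->19, 3->2, 4->3), giving [12, 18, 19, 2, 3].

[12, 18, 19, 2, 3]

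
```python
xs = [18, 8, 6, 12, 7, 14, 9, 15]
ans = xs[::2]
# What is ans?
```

xs has length 8. The slice xs[::2] selects indices [0, 2, 4, 6] (0->18, 2->6, 4->7, 6->9), giving [18, 6, 7, 9].

[18, 6, 7, 9]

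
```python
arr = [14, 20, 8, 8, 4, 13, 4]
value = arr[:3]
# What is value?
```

arr has length 7. The slice arr[:3] selects indices [0, 1, 2] (0->14, 1->20, 2->8), giving [14, 20, 8].

[14, 20, 8]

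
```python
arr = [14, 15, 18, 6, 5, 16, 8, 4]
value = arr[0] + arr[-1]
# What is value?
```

arr has length 8. arr[0] = 14.
arr has length 8. Negative index -1 maps to positive index 8 + (-1) = 7. arr[7] = 4.
Sum: 14 + 4 = 18.

18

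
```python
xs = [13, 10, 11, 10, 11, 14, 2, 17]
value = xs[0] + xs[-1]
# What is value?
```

xs has length 8. xs[0] = 13.
xs has length 8. Negative index -1 maps to positive index 8 + (-1) = 7. xs[7] = 17.
Sum: 13 + 17 = 30.

30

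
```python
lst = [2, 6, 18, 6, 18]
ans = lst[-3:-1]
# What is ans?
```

lst has length 5. The slice lst[-3:-1] selects indices [2, 3] (2->18, 3->6), giving [18, 6].

[18, 6]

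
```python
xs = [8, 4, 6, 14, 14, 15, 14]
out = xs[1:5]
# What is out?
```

xs has length 7. The slice xs[1:5] selects indices [1, 2, 3, 4] (1->4, 2->6, 3->14, 4->14), giving [4, 6, 14, 14].

[4, 6, 14, 14]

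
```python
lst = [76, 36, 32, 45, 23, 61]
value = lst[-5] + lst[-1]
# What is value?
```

lst has length 6. Negative index -5 maps to positive index 6 + (-5) = 1. lst[1] = 36.
lst has length 6. Negative index -1 maps to positive index 6 + (-1) = 5. lst[5] = 61.
Sum: 36 + 61 = 97.

97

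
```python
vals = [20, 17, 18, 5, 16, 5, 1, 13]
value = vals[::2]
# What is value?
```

vals has length 8. The slice vals[::2] selects indices [0, 2, 4, 6] (0->20, 2->18, 4->16, 6->1), giving [20, 18, 16, 1].

[20, 18, 16, 1]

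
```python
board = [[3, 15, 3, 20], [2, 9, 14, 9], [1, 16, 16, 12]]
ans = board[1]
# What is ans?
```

board has 3 rows. Row 1 is [2, 9, 14, 9].

[2, 9, 14, 9]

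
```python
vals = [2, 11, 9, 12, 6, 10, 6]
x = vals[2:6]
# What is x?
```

vals has length 7. The slice vals[2:6] selects indices [2, 3, 4, 5] (2->9, 3->12, 4->6, 5->10), giving [9, 12, 6, 10].

[9, 12, 6, 10]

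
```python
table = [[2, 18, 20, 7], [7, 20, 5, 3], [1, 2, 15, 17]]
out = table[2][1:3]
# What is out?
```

table[2] = [1, 2, 15, 17]. table[2] has length 4. The slice table[2][1:3] selects indices [1, 2] (1->2, 2->15), giving [2, 15].

[2, 15]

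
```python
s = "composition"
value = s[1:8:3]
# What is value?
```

s has length 11. The slice s[1:8:3] selects indices [1, 4, 7] (1->'o', 4->'o', 7->'t'), giving 'oot'.

'oot'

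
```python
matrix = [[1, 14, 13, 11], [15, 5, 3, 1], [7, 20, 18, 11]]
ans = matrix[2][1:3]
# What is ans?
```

matrix[2] = [7, 20, 18, 11]. matrix[2] has length 4. The slice matrix[2][1:3] selects indices [1, 2] (1->20, 2->18), giving [20, 18].

[20, 18]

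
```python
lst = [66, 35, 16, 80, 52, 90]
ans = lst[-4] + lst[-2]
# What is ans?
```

lst has length 6. Negative index -4 maps to positive index 6 + (-4) = 2. lst[2] = 16.
lst has length 6. Negative index -2 maps to positive index 6 + (-2) = 4. lst[4] = 52.
Sum: 16 + 52 = 68.

68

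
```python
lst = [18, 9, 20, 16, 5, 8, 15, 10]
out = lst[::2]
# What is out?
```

lst has length 8. The slice lst[::2] selects indices [0, 2, 4, 6] (0->18, 2->20, 4->5, 6->15), giving [18, 20, 5, 15].

[18, 20, 5, 15]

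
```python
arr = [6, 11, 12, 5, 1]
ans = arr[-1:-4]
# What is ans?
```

arr has length 5. The slice arr[-1:-4] resolves to an empty index range, so the result is [].

[]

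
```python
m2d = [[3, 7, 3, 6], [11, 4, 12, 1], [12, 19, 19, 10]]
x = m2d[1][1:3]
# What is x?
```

m2d[1] = [11, 4, 12, 1]. m2d[1] has length 4. The slice m2d[1][1:3] selects indices [1, 2] (1->4, 2->12), giving [4, 12].

[4, 12]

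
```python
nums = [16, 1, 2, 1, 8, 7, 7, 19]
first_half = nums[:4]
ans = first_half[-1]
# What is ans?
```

nums has length 8. The slice nums[:4] selects indices [0, 1, 2, 3] (0->16, 1->1, 2->2, 3->1), giving [16, 1, 2, 1]. So first_half = [16, 1, 2, 1]. Then first_half[-1] = 1.

1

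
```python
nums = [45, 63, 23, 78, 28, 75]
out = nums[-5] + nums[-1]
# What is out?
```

nums has length 6. Negative index -5 maps to positive index 6 + (-5) = 1. nums[1] = 63.
nums has length 6. Negative index -1 maps to positive index 6 + (-1) = 5. nums[5] = 75.
Sum: 63 + 75 = 138.

138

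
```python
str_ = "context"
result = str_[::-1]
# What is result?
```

str_ has length 7. The slice str_[::-1] selects indices [6, 5, 4, 3, 2, 1, 0] (6->'t', 5->'x', 4->'e', 3->'t', 2->'n', 1->'o', 0->'c'), giving 'txetnoc'.

'txetnoc'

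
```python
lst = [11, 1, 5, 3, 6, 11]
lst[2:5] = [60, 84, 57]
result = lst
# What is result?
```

lst starts as [11, 1, 5, 3, 6, 11] (length 6). The slice lst[2:5] covers indices [2, 3, 4] with values [5, 3, 6]. Replacing that slice with [60, 84, 57] (same length) produces [11, 1, 60, 84, 57, 11].

[11, 1, 60, 84, 57, 11]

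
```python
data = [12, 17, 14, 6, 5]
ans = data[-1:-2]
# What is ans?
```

data has length 5. The slice data[-1:-2] resolves to an empty index range, so the result is [].

[]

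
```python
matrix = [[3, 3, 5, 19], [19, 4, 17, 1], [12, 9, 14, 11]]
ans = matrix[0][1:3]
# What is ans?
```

matrix[0] = [3, 3, 5, 19]. matrix[0] has length 4. The slice matrix[0][1:3] selects indices [1, 2] (1->3, 2->5), giving [3, 5].

[3, 5]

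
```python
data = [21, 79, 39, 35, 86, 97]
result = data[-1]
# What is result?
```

data has length 6. Negative index -1 maps to positive index 6 + (-1) = 5. data[5] = 97.

97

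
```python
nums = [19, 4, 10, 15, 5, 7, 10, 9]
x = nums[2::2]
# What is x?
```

nums has length 8. The slice nums[2::2] selects indices [2, 4, 6] (2->10, 4->5, 6->10), giving [10, 5, 10].

[10, 5, 10]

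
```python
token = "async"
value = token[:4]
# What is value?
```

token has length 5. The slice token[:4] selects indices [0, 1, 2, 3] (0->'a', 1->'s', 2->'y', 3->'n'), giving 'asyn'.

'asyn'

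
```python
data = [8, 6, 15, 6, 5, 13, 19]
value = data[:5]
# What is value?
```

data has length 7. The slice data[:5] selects indices [0, 1, 2, 3, 4] (0->8, 1->6, 2->15, 3->6, 4->5), giving [8, 6, 15, 6, 5].

[8, 6, 15, 6, 5]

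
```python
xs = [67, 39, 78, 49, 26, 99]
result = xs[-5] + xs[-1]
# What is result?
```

xs has length 6. Negative index -5 maps to positive index 6 + (-5) = 1. xs[1] = 39.
xs has length 6. Negative index -1 maps to positive index 6 + (-1) = 5. xs[5] = 99.
Sum: 39 + 99 = 138.

138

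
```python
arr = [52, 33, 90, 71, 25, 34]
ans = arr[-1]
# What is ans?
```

arr has length 6. Negative index -1 maps to positive index 6 + (-1) = 5. arr[5] = 34.

34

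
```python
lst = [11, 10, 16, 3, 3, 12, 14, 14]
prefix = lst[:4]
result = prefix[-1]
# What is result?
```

lst has length 8. The slice lst[:4] selects indices [0, 1, 2, 3] (0->11, 1->10, 2->16, 3->3), giving [11, 10, 16, 3]. So prefix = [11, 10, 16, 3]. Then prefix[-1] = 3.

3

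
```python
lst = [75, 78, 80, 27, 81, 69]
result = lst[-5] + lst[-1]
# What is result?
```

lst has length 6. Negative index -5 maps to positive index 6 + (-5) = 1. lst[1] = 78.
lst has length 6. Negative index -1 maps to positive index 6 + (-1) = 5. lst[5] = 69.
Sum: 78 + 69 = 147.

147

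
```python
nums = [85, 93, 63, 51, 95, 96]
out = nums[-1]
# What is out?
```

nums has length 6. Negative index -1 maps to positive index 6 + (-1) = 5. nums[5] = 96.

96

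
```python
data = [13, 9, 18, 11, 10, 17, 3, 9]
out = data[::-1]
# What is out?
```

data has length 8. The slice data[::-1] selects indices [7, 6, 5, 4, 3, 2, 1, 0] (7->9, 6->3, 5->17, 4->10, 3->11, 2->18, 1->9, 0->13), giving [9, 3, 17, 10, 11, 18, 9, 13].

[9, 3, 17, 10, 11, 18, 9, 13]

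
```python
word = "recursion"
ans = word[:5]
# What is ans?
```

word has length 9. The slice word[:5] selects indices [0, 1, 2, 3, 4] (0->'r', 1->'e', 2->'c', 3->'u', 4->'r'), giving 'recur'.

'recur'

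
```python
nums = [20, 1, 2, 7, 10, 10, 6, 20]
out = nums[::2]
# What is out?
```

nums has length 8. The slice nums[::2] selects indices [0, 2, 4, 6] (0->20, 2->2, 4->10, 6->6), giving [20, 2, 10, 6].

[20, 2, 10, 6]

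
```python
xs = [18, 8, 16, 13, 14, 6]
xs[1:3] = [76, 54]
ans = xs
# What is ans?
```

xs starts as [18, 8, 16, 13, 14, 6] (length 6). The slice xs[1:3] covers indices [1, 2] with values [8, 16]. Replacing that slice with [76, 54] (same length) produces [18, 76, 54, 13, 14, 6].

[18, 76, 54, 13, 14, 6]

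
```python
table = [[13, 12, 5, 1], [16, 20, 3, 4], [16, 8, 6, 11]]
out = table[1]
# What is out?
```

table has 3 rows. Row 1 is [16, 20, 3, 4].

[16, 20, 3, 4]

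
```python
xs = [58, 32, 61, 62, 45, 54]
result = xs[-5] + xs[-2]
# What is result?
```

xs has length 6. Negative index -5 maps to positive index 6 + (-5) = 1. xs[1] = 32.
xs has length 6. Negative index -2 maps to positive index 6 + (-2) = 4. xs[4] = 45.
Sum: 32 + 45 = 77.

77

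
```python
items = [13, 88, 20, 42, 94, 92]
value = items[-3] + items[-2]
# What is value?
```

items has length 6. Negative index -3 maps to positive index 6 + (-3) = 3. items[3] = 42.
items has length 6. Negative index -2 maps to positive index 6 + (-2) = 4. items[4] = 94.
Sum: 42 + 94 = 136.

136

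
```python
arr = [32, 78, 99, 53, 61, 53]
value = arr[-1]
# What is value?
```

arr has length 6. Negative index -1 maps to positive index 6 + (-1) = 5. arr[5] = 53.

53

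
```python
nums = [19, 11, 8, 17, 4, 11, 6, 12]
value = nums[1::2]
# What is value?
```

nums has length 8. The slice nums[1::2] selects indices [1, 3, 5, 7] (1->11, 3->17, 5->11, 7->12), giving [11, 17, 11, 12].

[11, 17, 11, 12]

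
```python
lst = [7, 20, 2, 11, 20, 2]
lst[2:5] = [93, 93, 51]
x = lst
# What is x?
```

lst starts as [7, 20, 2, 11, 20, 2] (length 6). The slice lst[2:5] covers indices [2, 3, 4] with values [2, 11, 20]. Replacing that slice with [93, 93, 51] (same length) produces [7, 20, 93, 93, 51, 2].

[7, 20, 93, 93, 51, 2]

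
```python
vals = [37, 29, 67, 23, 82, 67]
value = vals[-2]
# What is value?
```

vals has length 6. Negative index -2 maps to positive index 6 + (-2) = 4. vals[4] = 82.

82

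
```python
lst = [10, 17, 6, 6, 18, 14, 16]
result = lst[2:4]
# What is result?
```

lst has length 7. The slice lst[2:4] selects indices [2, 3] (2->6, 3->6), giving [6, 6].

[6, 6]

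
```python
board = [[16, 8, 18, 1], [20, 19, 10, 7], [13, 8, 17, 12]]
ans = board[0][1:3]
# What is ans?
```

board[0] = [16, 8, 18, 1]. board[0] has length 4. The slice board[0][1:3] selects indices [1, 2] (1->8, 2->18), giving [8, 18].

[8, 18]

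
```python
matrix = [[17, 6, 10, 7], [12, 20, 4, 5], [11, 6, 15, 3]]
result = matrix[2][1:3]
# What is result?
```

matrix[2] = [11, 6, 15, 3]. matrix[2] has length 4. The slice matrix[2][1:3] selects indices [1, 2] (1->6, 2->15), giving [6, 15].

[6, 15]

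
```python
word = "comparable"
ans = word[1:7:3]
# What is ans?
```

word has length 10. The slice word[1:7:3] selects indices [1, 4] (1->'o', 4->'a'), giving 'oa'.

'oa'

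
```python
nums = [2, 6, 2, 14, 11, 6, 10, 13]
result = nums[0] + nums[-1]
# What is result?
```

nums has length 8. nums[0] = 2.
nums has length 8. Negative index -1 maps to positive index 8 + (-1) = 7. nums[7] = 13.
Sum: 2 + 13 = 15.

15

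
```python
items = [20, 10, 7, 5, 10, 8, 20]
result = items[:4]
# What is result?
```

items has length 7. The slice items[:4] selects indices [0, 1, 2, 3] (0->20, 1->10, 2->7, 3->5), giving [20, 10, 7, 5].

[20, 10, 7, 5]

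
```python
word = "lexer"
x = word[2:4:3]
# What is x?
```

word has length 5. The slice word[2:4:3] selects indices [2] (2->'x'), giving 'x'.

'x'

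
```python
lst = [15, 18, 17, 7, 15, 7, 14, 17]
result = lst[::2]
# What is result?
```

lst has length 8. The slice lst[::2] selects indices [0, 2, 4, 6] (0->15, 2->17, 4->15, 6->14), giving [15, 17, 15, 14].

[15, 17, 15, 14]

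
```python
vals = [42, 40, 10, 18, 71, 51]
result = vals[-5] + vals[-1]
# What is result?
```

vals has length 6. Negative index -5 maps to positive index 6 + (-5) = 1. vals[1] = 40.
vals has length 6. Negative index -1 maps to positive index 6 + (-1) = 5. vals[5] = 51.
Sum: 40 + 51 = 91.

91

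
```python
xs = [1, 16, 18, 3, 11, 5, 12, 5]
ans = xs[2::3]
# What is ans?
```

xs has length 8. The slice xs[2::3] selects indices [2, 5] (2->18, 5->5), giving [18, 5].

[18, 5]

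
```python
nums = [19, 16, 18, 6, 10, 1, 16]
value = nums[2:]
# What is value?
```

nums has length 7. The slice nums[2:] selects indices [2, 3, 4, 5, 6] (2->18, 3->6, 4->10, 5->1, 6->16), giving [18, 6, 10, 1, 16].

[18, 6, 10, 1, 16]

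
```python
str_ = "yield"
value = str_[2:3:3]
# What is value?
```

str_ has length 5. The slice str_[2:3:3] selects indices [2] (2->'e'), giving 'e'.

'e'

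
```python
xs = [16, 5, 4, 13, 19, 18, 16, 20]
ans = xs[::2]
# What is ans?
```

xs has length 8. The slice xs[::2] selects indices [0, 2, 4, 6] (0->16, 2->4, 4->19, 6->16), giving [16, 4, 19, 16].

[16, 4, 19, 16]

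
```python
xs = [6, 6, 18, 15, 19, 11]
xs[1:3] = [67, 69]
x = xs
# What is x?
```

xs starts as [6, 6, 18, 15, 19, 11] (length 6). The slice xs[1:3] covers indices [1, 2] with values [6, 18]. Replacing that slice with [67, 69] (same length) produces [6, 67, 69, 15, 19, 11].

[6, 67, 69, 15, 19, 11]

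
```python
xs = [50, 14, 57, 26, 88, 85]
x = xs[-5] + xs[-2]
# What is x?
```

xs has length 6. Negative index -5 maps to positive index 6 + (-5) = 1. xs[1] = 14.
xs has length 6. Negative index -2 maps to positive index 6 + (-2) = 4. xs[4] = 88.
Sum: 14 + 88 = 102.

102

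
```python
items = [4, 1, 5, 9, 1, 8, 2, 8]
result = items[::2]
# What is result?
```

items has length 8. The slice items[::2] selects indices [0, 2, 4, 6] (0->4, 2->5, 4->1, 6->2), giving [4, 5, 1, 2].

[4, 5, 1, 2]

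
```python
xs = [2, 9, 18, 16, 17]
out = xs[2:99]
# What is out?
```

xs has length 5. The slice xs[2:99] selects indices [2, 3, 4] (2->18, 3->16, 4->17), giving [18, 16, 17].

[18, 16, 17]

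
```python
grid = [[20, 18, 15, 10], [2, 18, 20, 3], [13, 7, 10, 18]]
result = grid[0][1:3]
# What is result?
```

grid[0] = [20, 18, 15, 10]. grid[0] has length 4. The slice grid[0][1:3] selects indices [1, 2] (1->18, 2->15), giving [18, 15].

[18, 15]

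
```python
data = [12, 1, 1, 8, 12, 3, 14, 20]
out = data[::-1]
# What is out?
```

data has length 8. The slice data[::-1] selects indices [7, 6, 5, 4, 3, 2, 1, 0] (7->20, 6->14, 5->3, 4->12, 3->8, 2->1, 1->1, 0->12), giving [20, 14, 3, 12, 8, 1, 1, 12].

[20, 14, 3, 12, 8, 1, 1, 12]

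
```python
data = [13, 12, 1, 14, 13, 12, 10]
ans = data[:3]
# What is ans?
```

data has length 7. The slice data[:3] selects indices [0, 1, 2] (0->13, 1->12, 2->1), giving [13, 12, 1].

[13, 12, 1]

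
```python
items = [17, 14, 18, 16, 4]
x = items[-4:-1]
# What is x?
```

items has length 5. The slice items[-4:-1] selects indices [1, 2, 3] (1->14, 2->18, 3->16), giving [14, 18, 16].

[14, 18, 16]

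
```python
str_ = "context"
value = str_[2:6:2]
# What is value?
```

str_ has length 7. The slice str_[2:6:2] selects indices [2, 4] (2->'n', 4->'e'), giving 'ne'.

'ne'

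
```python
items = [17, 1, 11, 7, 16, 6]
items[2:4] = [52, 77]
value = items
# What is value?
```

items starts as [17, 1, 11, 7, 16, 6] (length 6). The slice items[2:4] covers indices [2, 3] with values [11, 7]. Replacing that slice with [52, 77] (same length) produces [17, 1, 52, 77, 16, 6].

[17, 1, 52, 77, 16, 6]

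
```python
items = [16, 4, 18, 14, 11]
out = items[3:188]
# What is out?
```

items has length 5. The slice items[3:188] selects indices [3, 4] (3->14, 4->11), giving [14, 11].

[14, 11]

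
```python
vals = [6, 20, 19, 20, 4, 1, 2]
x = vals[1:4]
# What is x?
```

vals has length 7. The slice vals[1:4] selects indices [1, 2, 3] (1->20, 2->19, 3->20), giving [20, 19, 20].

[20, 19, 20]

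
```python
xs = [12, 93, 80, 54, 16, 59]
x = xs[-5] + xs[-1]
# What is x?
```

xs has length 6. Negative index -5 maps to positive index 6 + (-5) = 1. xs[1] = 93.
xs has length 6. Negative index -1 maps to positive index 6 + (-1) = 5. xs[5] = 59.
Sum: 93 + 59 = 152.

152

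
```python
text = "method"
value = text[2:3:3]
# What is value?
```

text has length 6. The slice text[2:3:3] selects indices [2] (2->'t'), giving 't'.

't'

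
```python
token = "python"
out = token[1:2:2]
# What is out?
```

token has length 6. The slice token[1:2:2] selects indices [1] (1->'y'), giving 'y'.

'y'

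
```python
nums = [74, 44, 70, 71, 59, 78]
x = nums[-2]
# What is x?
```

nums has length 6. Negative index -2 maps to positive index 6 + (-2) = 4. nums[4] = 59.

59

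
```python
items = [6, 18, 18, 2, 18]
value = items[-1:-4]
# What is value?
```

items has length 5. The slice items[-1:-4] resolves to an empty index range, so the result is [].

[]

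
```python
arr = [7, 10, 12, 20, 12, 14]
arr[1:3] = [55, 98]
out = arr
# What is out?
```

arr starts as [7, 10, 12, 20, 12, 14] (length 6). The slice arr[1:3] covers indices [1, 2] with values [10, 12]. Replacing that slice with [55, 98] (same length) produces [7, 55, 98, 20, 12, 14].

[7, 55, 98, 20, 12, 14]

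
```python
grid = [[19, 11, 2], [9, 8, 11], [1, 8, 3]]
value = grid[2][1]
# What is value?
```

grid[2] = [1, 8, 3]. Taking column 1 of that row yields 8.

8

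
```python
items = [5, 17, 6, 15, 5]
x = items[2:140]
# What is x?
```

items has length 5. The slice items[2:140] selects indices [2, 3, 4] (2->6, 3->15, 4->5), giving [6, 15, 5].

[6, 15, 5]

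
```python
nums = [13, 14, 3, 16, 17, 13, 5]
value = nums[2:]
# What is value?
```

nums has length 7. The slice nums[2:] selects indices [2, 3, 4, 5, 6] (2->3, 3->16, 4->17, 5->13, 6->5), giving [3, 16, 17, 13, 5].

[3, 16, 17, 13, 5]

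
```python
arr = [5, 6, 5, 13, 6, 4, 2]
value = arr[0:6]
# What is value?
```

arr has length 7. The slice arr[0:6] selects indices [0, 1, 2, 3, 4, 5] (0->5, 1->6, 2->5, 3->13, 4->6, 5->4), giving [5, 6, 5, 13, 6, 4].

[5, 6, 5, 13, 6, 4]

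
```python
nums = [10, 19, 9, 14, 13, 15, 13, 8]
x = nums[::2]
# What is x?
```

nums has length 8. The slice nums[::2] selects indices [0, 2, 4, 6] (0->10, 2->9, 4->13, 6->13), giving [10, 9, 13, 13].

[10, 9, 13, 13]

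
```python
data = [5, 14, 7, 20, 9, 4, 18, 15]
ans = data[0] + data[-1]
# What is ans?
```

data has length 8. data[0] = 5.
data has length 8. Negative index -1 maps to positive index 8 + (-1) = 7. data[7] = 15.
Sum: 5 + 15 = 20.

20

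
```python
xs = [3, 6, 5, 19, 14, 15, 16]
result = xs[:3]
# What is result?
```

xs has length 7. The slice xs[:3] selects indices [0, 1, 2] (0->3, 1->6, 2->5), giving [3, 6, 5].

[3, 6, 5]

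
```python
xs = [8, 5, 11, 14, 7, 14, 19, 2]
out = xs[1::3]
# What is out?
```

xs has length 8. The slice xs[1::3] selects indices [1, 4, 7] (1->5, 4->7, 7->2), giving [5, 7, 2].

[5, 7, 2]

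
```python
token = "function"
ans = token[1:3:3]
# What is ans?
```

token has length 8. The slice token[1:3:3] selects indices [1] (1->'u'), giving 'u'.

'u'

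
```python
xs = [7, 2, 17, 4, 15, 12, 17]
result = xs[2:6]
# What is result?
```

xs has length 7. The slice xs[2:6] selects indices [2, 3, 4, 5] (2->17, 3->4, 4->15, 5->12), giving [17, 4, 15, 12].

[17, 4, 15, 12]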